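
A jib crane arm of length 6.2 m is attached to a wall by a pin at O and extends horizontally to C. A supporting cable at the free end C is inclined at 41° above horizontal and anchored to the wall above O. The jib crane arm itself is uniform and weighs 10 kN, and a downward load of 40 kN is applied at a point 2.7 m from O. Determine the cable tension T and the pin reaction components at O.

ΣM about O: T·sin41°·6.2 − 10·3.1 − 40·2.7 = 0 → T = 139/(6.2·0.656059) = 34.1728 ≈ 34.17 kN.
ΣF_x = 0: O_x − T·cos41° = 0 → O_x = 34.1728 × 0.75471 = 25.79 kN.
ΣF_y = 0: O_y + T·sin41° − 10 − 40 = 0 → O_y = 50 − 34.1728 × 0.656059 = 27.58 kN.

T = 34.17 kN, O_x = 25.79 kN, O_y = 27.58 kN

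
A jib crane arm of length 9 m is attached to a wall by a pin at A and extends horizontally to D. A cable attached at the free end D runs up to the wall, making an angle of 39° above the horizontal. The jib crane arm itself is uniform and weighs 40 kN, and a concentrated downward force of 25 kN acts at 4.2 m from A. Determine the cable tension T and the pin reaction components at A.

ΣM about A: T·sin39°·9 − 40·4.5 − 25·4.2 = 0 → T = 285/(9·0.62932) = 50.3189 ≈ 50.32 kN.
ΣF_x = 0: A_x − T·cos39° = 0 → A_x = 50.3189 × 0.777146 = 39.11 kN.
ΣF_y = 0: A_y + T·sin39° − 40 − 25 = 0 → A_y = 65 − 50.3189 × 0.62932 = 33.33 kN.

T = 50.32 kN, A_x = 39.11 kN, A_y = 33.33 kN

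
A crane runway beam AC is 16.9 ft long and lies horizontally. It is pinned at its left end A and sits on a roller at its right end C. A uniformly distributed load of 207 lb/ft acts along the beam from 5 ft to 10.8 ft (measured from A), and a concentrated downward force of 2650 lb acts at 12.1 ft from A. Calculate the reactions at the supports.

A_x = 0, A_y = 1392 lb, C_y = 2459 lb

Resultant of the distributed load: 207 × 5.8 = 1200.6 lb at 7.9 ft from A.
Taking moments about A: C_y·16.9 − (207·5.8)·7.9 − 2650·12.1 = 0 → C_y = 41549.74/16.9 = 2458.56 ≈ 2459 lb.
ΣF_y = 0: A_y + 2458.56 − 207·5.8 − 2650 = 0 → A_y = 1392 lb.
ΣF_x = 0: no horizontal applied forces, so A_x = 0.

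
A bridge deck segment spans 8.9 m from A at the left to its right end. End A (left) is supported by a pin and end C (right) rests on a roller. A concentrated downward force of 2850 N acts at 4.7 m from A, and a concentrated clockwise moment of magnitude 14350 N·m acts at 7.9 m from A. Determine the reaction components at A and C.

A_x = 0, A_y = -267.4 N, C_y = 3117 N

Taking moments about A: C_y·8.9 − 2850·4.7 − 14350 = 0 → C_y = 27745/8.9 = 3117.42 ≈ 3117 N.
ΣF_y = 0: A_y + 3117.42 − 2850 = 0 → A_y = -267.4 N.
ΣF_x = 0: no horizontal applied forces, so A_x = 0.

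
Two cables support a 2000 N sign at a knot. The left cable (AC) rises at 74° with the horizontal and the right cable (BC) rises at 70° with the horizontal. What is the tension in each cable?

T_AC = 1164 N, T_BC = 937.9 N

ΣF_x = 0: −T_AC·cos74° + T_BC·cos70° = 0 → T_BC = 0.80591·T_AC.
ΣF_y = 0: T_AC·sin74° + T_BC·sin70° = 2000.
Substitute: T_AC·(0.961262 + 0.80591·0.939693) = 2000 → T_AC = 1163.76 ≈ 1164 N.
Then T_BC = 0.80591 × 1163.76 = 937.9 N.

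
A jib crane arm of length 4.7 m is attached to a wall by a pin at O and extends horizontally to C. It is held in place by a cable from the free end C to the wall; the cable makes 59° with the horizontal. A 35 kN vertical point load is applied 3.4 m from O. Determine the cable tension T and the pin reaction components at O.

T = 29.54 kN, O_x = 15.21 kN, O_y = 9.681 kN

ΣM about O: T·sin59°·4.7 − 35·3.4 = 0 → T = 119/(4.7·0.857167) = 29.5382 ≈ 29.54 kN.
ΣF_x = 0: O_x − T·cos59° = 0 → O_x = 29.5382 × 0.515038 = 15.21 kN.
ΣF_y = 0: O_y + T·sin59° − 35 = 0 → O_y = 35 − 29.5382 × 0.857167 = 9.681 kN.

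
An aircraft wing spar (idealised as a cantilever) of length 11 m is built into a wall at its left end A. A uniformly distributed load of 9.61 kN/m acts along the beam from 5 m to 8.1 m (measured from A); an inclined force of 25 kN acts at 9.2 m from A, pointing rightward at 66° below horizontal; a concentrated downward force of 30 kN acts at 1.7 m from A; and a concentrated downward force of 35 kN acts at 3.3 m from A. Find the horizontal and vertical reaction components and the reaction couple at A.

Resultant of the distributed load: 9.61 × 3.1 = 29.791 kN at 6.55 m from A.
ΣF_x = 0: A_x + 25·cos66° = 0 → A_x = -10.17 kN.
ΣF_y = 0: A_y − 9.61·3.1 − 25·sin66° − 30 − 35 = 0 → A_y = 117.6 kN.
ΣM about A: M_A − (9.61·3.1)·6.55 − 25·sin66°·9.2 − 30·1.7 − 35·3.3 = 0 → M_A = 571.7 kN·m.

A_x = -10.17 kN, A_y = 117.6 kN, M_A = 571.7 kN·m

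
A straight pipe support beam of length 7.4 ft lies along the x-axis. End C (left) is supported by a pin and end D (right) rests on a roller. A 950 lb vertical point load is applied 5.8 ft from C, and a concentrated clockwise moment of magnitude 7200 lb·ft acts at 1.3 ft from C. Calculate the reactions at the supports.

C_x = 0, C_y = -767.6 lb, D_y = 1718 lb

ΣM about C: D_y·7.4 − 950·5.8 − 7200 = 0 → D_y = 12710/7.4 = 1717.57 ≈ 1718 lb.
ΣF_y = 0: C_y + 1717.57 − 950 = 0 → C_y = -767.6 lb.
ΣF_x = 0: no horizontal applied forces, so C_x = 0.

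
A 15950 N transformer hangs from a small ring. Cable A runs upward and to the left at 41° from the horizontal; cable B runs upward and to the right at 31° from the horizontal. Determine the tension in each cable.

T_A = 14380 N, T_B = 12660 N

ΣF_x = 0: −T_A·cos41° + T_B·cos31° = 0 → T_B = 0.880469·T_A.
ΣF_y = 0: T_A·sin41° + T_B·sin31° = 15950.
Substitute: T_A·(0.656059 + 0.880469·0.515038) = 15950 → T_A = 14375.4 ≈ 14380 N.
Then T_B = 0.880469 × 14375.4 = 12660 N.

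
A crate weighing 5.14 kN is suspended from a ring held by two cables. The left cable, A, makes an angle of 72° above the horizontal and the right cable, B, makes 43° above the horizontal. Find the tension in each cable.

T_A = 4.148 kN, T_B = 1.753 kN

ΣF_x = 0: −T_A·cos72° + T_B·cos43° = 0 → T_B = 0.422527·T_A.
ΣF_y = 0: T_A·sin72° + T_B·sin43° = 5.14.
Substitute: T_A·(0.951057 + 0.422527·0.681998) = 5.14 → T_A = 4.14777 ≈ 4.148 kN.
Then T_B = 0.422527 × 4.14777 = 1.753 kN.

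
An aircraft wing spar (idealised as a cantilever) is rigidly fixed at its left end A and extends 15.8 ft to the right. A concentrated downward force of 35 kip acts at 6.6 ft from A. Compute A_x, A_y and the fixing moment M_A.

ΣF_x = 0: A_x = 0.
ΣF_y = 0: A_y − 35 = 0 → A_y = 35.00 kip.
ΣM about A: M_A − 35·6.6 = 0 → M_A = 231.0 kip·ft.

A_x = 0, A_y = 35.00 kip, M_A = 231.0 kip·ft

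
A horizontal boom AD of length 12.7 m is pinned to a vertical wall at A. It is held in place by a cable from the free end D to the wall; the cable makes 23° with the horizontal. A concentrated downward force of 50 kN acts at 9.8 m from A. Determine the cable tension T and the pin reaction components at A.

ΣM about A: T·sin23°·12.7 − 50·9.8 = 0 → T = 490/(12.7·0.390731) = 98.7449 ≈ 98.74 kN.
ΣF_x = 0: A_x − T·cos23° = 0 → A_x = 98.7449 × 0.920505 = 90.90 kN.
ΣF_y = 0: A_y + T·sin23° − 50 = 0 → A_y = 50 − 98.7449 × 0.390731 = 11.42 kN.

T = 98.74 kN, A_x = 90.90 kN, A_y = 11.42 kN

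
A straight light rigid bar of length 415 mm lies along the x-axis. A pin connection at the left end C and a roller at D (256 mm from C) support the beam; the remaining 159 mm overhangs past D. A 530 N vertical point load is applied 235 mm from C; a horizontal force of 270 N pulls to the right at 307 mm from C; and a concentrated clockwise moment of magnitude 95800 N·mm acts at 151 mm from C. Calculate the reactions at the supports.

C_x = -270.0 N, C_y = -330.7 N, D_y = 860.7 N

Moments about C: D_y·256 − 530·235 − 95800 = 0 → D_y = 220350/256 = 860.742 ≈ 860.7 N.
ΣF_y = 0: C_y + 860.742 − 530 = 0 → C_y = -330.7 N.
ΣF_x = 0: C_x + 270 = 0 → C_x = -270.0 N.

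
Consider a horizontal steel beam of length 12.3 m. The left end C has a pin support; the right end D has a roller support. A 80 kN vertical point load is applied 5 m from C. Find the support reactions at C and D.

C_x = 0, C_y = 47.48 kN, D_y = 32.52 kN

Taking moments about C: D_y·12.3 − 80·5 = 0 → D_y = 400/12.3 = 32.5203 ≈ 32.52 kN.
ΣF_y = 0: C_y + 32.5203 − 80 = 0 → C_y = 47.48 kN.
ΣF_x = 0: no horizontal applied forces, so C_x = 0.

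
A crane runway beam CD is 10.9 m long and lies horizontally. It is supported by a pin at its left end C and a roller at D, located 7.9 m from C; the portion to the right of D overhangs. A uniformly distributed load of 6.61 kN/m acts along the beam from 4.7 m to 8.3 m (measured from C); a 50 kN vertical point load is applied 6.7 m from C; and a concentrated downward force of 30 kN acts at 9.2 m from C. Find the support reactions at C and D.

C_x = 0, C_y = 6.875 kN, D_y = 96.92 kN

Resultant of the distributed load: 6.61 × 3.6 = 23.796 kN at 6.5 m from C.
Taking moments about C: D_y·7.9 − (6.61·3.6)·6.5 − 50·6.7 − 30·9.2 = 0 → D_y = 765.674/7.9 = 96.9208 ≈ 96.92 kN.
ΣF_y = 0: C_y + 96.9208 − 6.61·3.6 − 50 − 30 = 0 → C_y = 6.875 kN.
ΣF_x = 0: no horizontal applied forces, so C_x = 0.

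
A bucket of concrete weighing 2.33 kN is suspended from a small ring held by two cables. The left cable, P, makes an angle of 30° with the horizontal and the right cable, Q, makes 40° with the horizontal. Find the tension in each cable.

ΣF_x = 0: −T_P·cos30° + T_Q·cos40° = 0 → T_Q = 1.13052·T_P.
ΣF_y = 0: T_P·sin30° + T_Q·sin40° = 2.33.
Substitute: T_P·(0.5 + 1.13052·0.642788) = 2.33 → T_P = 1.89943 ≈ 1.899 kN.
Then T_Q = 1.13052 × 1.89943 = 2.147 kN.

T_P = 1.899 kN, T_Q = 2.147 kN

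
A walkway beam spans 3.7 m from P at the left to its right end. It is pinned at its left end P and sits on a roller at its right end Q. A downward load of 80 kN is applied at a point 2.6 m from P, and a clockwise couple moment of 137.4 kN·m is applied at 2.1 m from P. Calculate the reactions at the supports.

P_x = 0, P_y = -13.35 kN, Q_y = 93.35 kN

Taking moments about P: Q_y·3.7 − 80·2.6 − 137.4 = 0 → Q_y = 345.4/3.7 = 93.3514 ≈ 93.35 kN.
ΣF_y = 0: P_y + 93.3514 − 80 = 0 → P_y = -13.35 kN.
ΣF_x = 0: no horizontal applied forces, so P_x = 0.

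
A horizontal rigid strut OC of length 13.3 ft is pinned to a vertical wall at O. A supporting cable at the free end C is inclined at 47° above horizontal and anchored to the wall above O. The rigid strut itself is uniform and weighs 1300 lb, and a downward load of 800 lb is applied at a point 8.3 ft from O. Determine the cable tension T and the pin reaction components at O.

ΣM about O: T·sin47°·13.3 − 1300·6.65 − 800·8.3 = 0 → T = 15285/(13.3·0.731354) = 1571.4 ≈ 1571 lb.
ΣF_x = 0: O_x − T·cos47° = 0 → O_x = 1571.4 × 0.681998 = 1072 lb.
ΣF_y = 0: O_y + T·sin47° − 1300 − 800 = 0 → O_y = 2100 − 1571.4 × 0.731354 = 950.8 lb.

T = 1571 lb, O_x = 1072 lb, O_y = 950.8 lb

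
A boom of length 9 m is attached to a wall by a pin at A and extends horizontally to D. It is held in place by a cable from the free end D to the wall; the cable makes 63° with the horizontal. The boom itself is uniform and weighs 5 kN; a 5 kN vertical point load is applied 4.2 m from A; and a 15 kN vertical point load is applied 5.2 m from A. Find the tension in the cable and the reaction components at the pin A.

T = 15.15 kN, A_x = 6.879 kN, A_y = 11.50 kN

ΣM about A: T·sin63°·9 − 5·4.5 − 5·4.2 − 15·5.2 = 0 → T = 121.5/(9·0.891007) = 15.1514 ≈ 15.15 kN.
ΣF_x = 0: A_x − T·cos63° = 0 → A_x = 15.1514 × 0.45399 = 6.879 kN.
ΣF_y = 0: A_y + T·sin63° − 5 − 5 − 15 = 0 → A_y = 25 − 15.1514 × 0.891007 = 11.50 kN.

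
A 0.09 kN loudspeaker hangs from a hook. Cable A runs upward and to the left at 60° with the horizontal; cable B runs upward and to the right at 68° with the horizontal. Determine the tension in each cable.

T_A = 0.04278 kN, T_B = 0.05711 kN

ΣF_x = 0: −T_A·cos60° + T_B·cos68° = 0 → T_B = 1.33473·T_A.
ΣF_y = 0: T_A·sin60° + T_B·sin68° = 0.09.
Substitute: T_A·(0.866025 + 1.33473·0.927184) = 0.09 → T_A = 0.0427845 ≈ 0.04278 kN.
Then T_B = 1.33473 × 0.0427845 = 0.05711 kN.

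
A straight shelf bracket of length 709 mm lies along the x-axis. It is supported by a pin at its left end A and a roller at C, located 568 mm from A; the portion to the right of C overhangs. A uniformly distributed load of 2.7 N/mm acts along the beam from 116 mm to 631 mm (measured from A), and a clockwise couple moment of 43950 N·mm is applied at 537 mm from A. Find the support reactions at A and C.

A_x = 0, A_y = 398.8 N, C_y = 991.7 N

Resultant of the distributed load: 2.7 × 515 = 1390.5 N at 373.5 mm from A.
Taking moments about A: C_y·568 − (2.7·515)·373.5 − 43950 = 0 → C_y = 563301.75/568 = 991.728 ≈ 991.7 N.
ΣF_y = 0: A_y + 991.728 − 2.7·515 = 0 → A_y = 398.8 N.
ΣF_x = 0: no horizontal applied forces, so A_x = 0.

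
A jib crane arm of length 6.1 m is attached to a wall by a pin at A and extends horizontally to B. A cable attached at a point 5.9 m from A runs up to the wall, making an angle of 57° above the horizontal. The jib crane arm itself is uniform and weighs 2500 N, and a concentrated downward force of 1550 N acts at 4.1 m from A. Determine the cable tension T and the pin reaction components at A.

ΣM about A: T·sin57°·5.9 − 2500·3.05 − 1550·4.1 = 0 → T = 13980/(5.9·0.838671) = 2825.29 ≈ 2825 N.
ΣF_x = 0: A_x − T·cos57° = 0 → A_x = 2825.29 × 0.544639 = 1539 N.
ΣF_y = 0: A_y + T·sin57° − 2500 − 1550 = 0 → A_y = 4050 − 2825.29 × 0.838671 = 1681 N.

T = 2825 N, A_x = 1539 N, A_y = 1681 N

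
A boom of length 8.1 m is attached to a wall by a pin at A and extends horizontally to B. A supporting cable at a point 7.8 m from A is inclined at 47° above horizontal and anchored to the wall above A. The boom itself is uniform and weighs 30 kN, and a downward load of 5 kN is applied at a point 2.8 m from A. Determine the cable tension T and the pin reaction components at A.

T = 23.75 kN, A_x = 16.20 kN, A_y = 17.63 kN

ΣM about A: T·sin47°·7.8 − 30·4.05 − 5·2.8 = 0 → T = 135.5/(7.8·0.731354) = 23.7529 ≈ 23.75 kN.
ΣF_x = 0: A_x − T·cos47° = 0 → A_x = 23.7529 × 0.681998 = 16.20 kN.
ΣF_y = 0: A_y + T·sin47° − 30 − 5 = 0 → A_y = 35 − 23.7529 × 0.731354 = 17.63 kN.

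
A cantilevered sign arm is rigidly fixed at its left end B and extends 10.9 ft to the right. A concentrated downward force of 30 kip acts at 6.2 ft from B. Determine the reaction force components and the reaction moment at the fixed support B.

B_x = 0, B_y = 30.00 kip, M_B = 186.0 kip·ft

ΣF_x = 0: B_x = 0.
ΣF_y = 0: B_y − 30 = 0 → B_y = 30.00 kip.
ΣM about B: M_B − 30·6.2 = 0 → M_B = 186.0 kip·ft.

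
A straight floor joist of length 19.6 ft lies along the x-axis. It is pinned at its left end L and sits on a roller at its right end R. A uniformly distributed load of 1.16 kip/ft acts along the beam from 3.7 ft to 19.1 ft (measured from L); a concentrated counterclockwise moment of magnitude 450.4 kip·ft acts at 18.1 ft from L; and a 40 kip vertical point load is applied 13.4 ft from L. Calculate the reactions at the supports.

Resultant of the distributed load: 1.16 × 15.4 = 17.864 kip at 11.4 ft from L.
Moments about L: R_y·19.6 − (1.16·15.4)·11.4 + 450.4 − 40·13.4 = 0 → R_y = 289.2496/19.6 = 14.7576 ≈ 14.76 kip.
ΣF_y = 0: L_y + 14.7576 − 1.16·15.4 − 40 = 0 → L_y = 43.11 kip.
ΣF_x = 0: no horizontal applied forces, so L_x = 0.

L_x = 0, L_y = 43.11 kip, R_y = 14.76 kip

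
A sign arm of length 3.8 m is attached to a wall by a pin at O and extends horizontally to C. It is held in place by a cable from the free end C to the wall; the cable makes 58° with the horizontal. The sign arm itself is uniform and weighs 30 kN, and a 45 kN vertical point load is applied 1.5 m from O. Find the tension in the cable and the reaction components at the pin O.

T = 38.63 kN, O_x = 20.47 kN, O_y = 42.24 kN

ΣM about O: T·sin58°·3.8 − 30·1.9 − 45·1.5 = 0 → T = 124.5/(3.8·0.848048) = 38.6336 ≈ 38.63 kN.
ΣF_x = 0: O_x − T·cos58° = 0 → O_x = 38.6336 × 0.529919 = 20.47 kN.
ΣF_y = 0: O_y + T·sin58° − 30 − 45 = 0 → O_y = 75 − 38.6336 × 0.848048 = 42.24 kN.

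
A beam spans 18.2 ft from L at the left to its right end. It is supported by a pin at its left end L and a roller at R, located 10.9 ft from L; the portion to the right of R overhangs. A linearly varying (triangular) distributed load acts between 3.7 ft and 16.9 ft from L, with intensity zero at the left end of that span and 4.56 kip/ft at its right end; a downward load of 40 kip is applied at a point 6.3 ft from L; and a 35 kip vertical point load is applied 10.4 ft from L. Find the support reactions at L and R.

L_x = 0, L_y = 14.07 kip, R_y = 91.03 kip

Resultant of the triangular load: ½ × 4.56 × 13.2 = 30.096 kip, acting at 12.5 ft from L (one-third of the span from the peak).
Taking moments about L: R_y·10.9 − (½·4.56·13.2)·12.5 − 40·6.3 − 35·10.4 = 0 → R_y = 992.2/10.9 = 91.0275 ≈ 91.03 kip.
ΣF_y = 0: L_y + 91.0275 − ½·4.56·13.2 − 40 − 35 = 0 → L_y = 14.07 kip.
ΣF_x = 0: no horizontal applied forces, so L_x = 0.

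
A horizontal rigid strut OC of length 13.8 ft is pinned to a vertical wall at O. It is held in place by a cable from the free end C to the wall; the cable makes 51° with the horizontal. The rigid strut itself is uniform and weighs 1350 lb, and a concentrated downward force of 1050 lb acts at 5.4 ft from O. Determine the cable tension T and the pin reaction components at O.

ΣM about O: T·sin51°·13.8 − 1350·6.9 − 1050·5.4 = 0 → T = 14985/(13.8·0.777146) = 1397.25 ≈ 1397 lb.
ΣF_x = 0: O_x − T·cos51° = 0 → O_x = 1397.25 × 0.62932 = 879.3 lb.
ΣF_y = 0: O_y + T·sin51° − 1350 − 1050 = 0 → O_y = 2400 − 1397.25 × 0.777146 = 1314 lb.

T = 1397 lb, O_x = 879.3 lb, O_y = 1314 lb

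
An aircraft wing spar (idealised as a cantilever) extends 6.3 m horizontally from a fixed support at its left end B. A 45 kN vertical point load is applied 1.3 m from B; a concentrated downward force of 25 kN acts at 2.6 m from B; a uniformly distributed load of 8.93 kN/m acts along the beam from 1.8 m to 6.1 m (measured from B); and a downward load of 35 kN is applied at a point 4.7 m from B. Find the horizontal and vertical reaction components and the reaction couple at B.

B_x = 0, B_y = 143.4 kN, M_B = 439.7 kN·m

Resultant of the distributed load: 8.93 × 4.3 = 38.399 kN at 3.95 m from B.
ΣF_x = 0: B_x = 0.
ΣF_y = 0: B_y − 45 − 25 − 8.93·4.3 − 35 = 0 → B_y = 143.4 kN.
ΣM about B: M_B − 45·1.3 − 25·2.6 − (8.93·4.3)·3.95 − 35·4.7 = 0 → M_B = 439.7 kN·m.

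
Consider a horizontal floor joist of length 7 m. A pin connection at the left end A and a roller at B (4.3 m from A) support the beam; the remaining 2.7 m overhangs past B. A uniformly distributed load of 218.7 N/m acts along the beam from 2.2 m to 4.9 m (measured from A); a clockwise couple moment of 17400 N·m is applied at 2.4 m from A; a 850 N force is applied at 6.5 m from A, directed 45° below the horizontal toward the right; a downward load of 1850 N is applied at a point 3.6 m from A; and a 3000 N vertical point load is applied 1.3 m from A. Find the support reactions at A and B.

Resultant of the distributed load: 218.7 × 2.7 = 590.49 N at 3.55 m from A.
Taking moments about A: B_y·4.3 − (218.7·2.7)·3.55 − 17400 − 850·sin45°·6.5 − 1850·3.6 − 3000·1.3 = 0 → B_y = 33963/4.3 = 7898.37 ≈ 7898 N.
ΣF_y = 0: A_y + 7898.37 − 218.7·2.7 − 850·sin45° − 1850 − 3000 = 0 → A_y = -1857 N.
ΣF_x = 0: A_x + 850·cos45° = 0 → A_x = -601.0 N.

A_x = -601.0 N, A_y = -1857 N, B_y = 7898 N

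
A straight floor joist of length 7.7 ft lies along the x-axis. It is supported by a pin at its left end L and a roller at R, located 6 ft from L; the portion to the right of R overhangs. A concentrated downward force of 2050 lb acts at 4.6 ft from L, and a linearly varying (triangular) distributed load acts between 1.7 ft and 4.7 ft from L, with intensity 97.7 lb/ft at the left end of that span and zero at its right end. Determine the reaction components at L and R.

Resultant of the triangular load: ½ × 97.7 × 3 = 146.55 lb, acting at 2.7 ft from L (one-third of the span from the peak).
ΣM about L: R_y·6 − 2050·4.6 − (½·97.7·3)·2.7 = 0 → R_y = 9825.685/6 = 1637.61 ≈ 1638 lb.
ΣF_y = 0: L_y + 1637.61 − 2050 − ½·97.7·3 = 0 → L_y = 558.9 lb.
ΣF_x = 0: no horizontal applied forces, so L_x = 0.

L_x = 0, L_y = 558.9 lb, R_y = 1638 lb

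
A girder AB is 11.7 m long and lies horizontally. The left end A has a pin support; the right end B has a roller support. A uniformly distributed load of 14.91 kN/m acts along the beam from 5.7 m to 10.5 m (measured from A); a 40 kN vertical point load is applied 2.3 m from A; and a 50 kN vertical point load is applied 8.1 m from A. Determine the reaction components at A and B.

Resultant of the distributed load: 14.91 × 4.8 = 71.568 kN at 8.1 m from A.
ΣM about A: B_y·11.7 − (14.91·4.8)·8.1 − 40·2.3 − 50·8.1 = 0 → B_y = 1076.7008/11.7 = 92.0257 ≈ 92.03 kN.
ΣF_y = 0: A_y + 92.0257 − 14.91·4.8 − 40 − 50 = 0 → A_y = 69.54 kN.
ΣF_x = 0: no horizontal applied forces, so A_x = 0.

A_x = 0, A_y = 69.54 kN, B_y = 92.03 kN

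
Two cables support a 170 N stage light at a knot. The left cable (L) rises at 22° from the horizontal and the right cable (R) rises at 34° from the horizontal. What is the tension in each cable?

ΣF_x = 0: −T_L·cos22° + T_R·cos34° = 0 → T_R = 1.11839·T_L.
ΣF_y = 0: T_L·sin22° + T_R·sin34° = 170.
Substitute: T_L·(0.374607 + 1.11839·0.559193) = 170 → T_L = 170.0 N.
Then T_R = 1.11839 × 170 = 190.1 N.

T_L = 170.0 N, T_R = 190.1 N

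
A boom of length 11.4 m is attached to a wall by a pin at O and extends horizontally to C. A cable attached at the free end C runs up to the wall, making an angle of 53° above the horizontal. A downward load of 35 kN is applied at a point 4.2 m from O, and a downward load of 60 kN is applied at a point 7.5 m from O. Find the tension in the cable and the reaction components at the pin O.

T = 65.57 kN, O_x = 39.46 kN, O_y = 42.63 kN

ΣM about O: T·sin53°·11.4 − 35·4.2 − 60·7.5 = 0 → T = 597/(11.4·0.798636) = 65.5723 ≈ 65.57 kN.
ΣF_x = 0: O_x − T·cos53° = 0 → O_x = 65.5723 × 0.601815 = 39.46 kN.
ΣF_y = 0: O_y + T·sin53° − 35 − 60 = 0 → O_y = 95 − 65.5723 × 0.798636 = 42.63 kN.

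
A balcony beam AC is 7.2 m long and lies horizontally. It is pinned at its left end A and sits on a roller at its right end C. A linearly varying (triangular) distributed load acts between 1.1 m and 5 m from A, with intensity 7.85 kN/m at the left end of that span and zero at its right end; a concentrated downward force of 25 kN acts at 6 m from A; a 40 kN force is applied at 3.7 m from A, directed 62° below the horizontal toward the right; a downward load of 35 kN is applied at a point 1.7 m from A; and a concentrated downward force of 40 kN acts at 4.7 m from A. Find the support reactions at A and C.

A_x = -18.78 kN, A_y = 72.17 kN, C_y = 78.46 kN

Resultant of the triangular load: ½ × 7.85 × 3.9 = 15.3075 kN, acting at 2.4 m from A (one-third of the span from the peak).
Taking moments about A: C_y·7.2 − (½·7.85·3.9)·2.4 − 25·6 − 40·sin62°·3.7 − 35·1.7 − 40·4.7 = 0 → C_y = 564.914/7.2 = 78.4603 ≈ 78.46 kN.
ΣF_y = 0: A_y + 78.4603 − ½·7.85·3.9 − 25 − 40·sin62° − 35 − 40 = 0 → A_y = 72.17 kN.
ΣF_x = 0: A_x + 40·cos62° = 0 → A_x = -18.78 kN.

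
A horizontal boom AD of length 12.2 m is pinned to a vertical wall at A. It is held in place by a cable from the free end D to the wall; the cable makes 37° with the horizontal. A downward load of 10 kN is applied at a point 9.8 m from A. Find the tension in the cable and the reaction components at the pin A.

T = 13.35 kN, A_x = 10.66 kN, A_y = 1.967 kN

ΣM about A: T·sin37°·12.2 − 10·9.8 = 0 → T = 98/(12.2·0.601815) = 13.3476 ≈ 13.35 kN.
ΣF_x = 0: A_x − T·cos37° = 0 → A_x = 13.3476 × 0.798636 = 10.66 kN.
ΣF_y = 0: A_y + T·sin37° − 10 = 0 → A_y = 10 − 13.3476 × 0.601815 = 1.967 kN.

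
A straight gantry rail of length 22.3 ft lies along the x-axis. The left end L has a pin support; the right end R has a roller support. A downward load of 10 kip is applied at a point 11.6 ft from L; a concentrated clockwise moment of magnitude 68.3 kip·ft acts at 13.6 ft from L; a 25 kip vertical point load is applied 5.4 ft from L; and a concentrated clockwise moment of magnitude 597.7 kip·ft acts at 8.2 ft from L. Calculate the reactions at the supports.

L_x = 0, L_y = -6.121 kip, R_y = 41.12 kip

Taking moments about L: R_y·22.3 − 10·11.6 − 68.3 − 25·5.4 − 597.7 = 0 → R_y = 917/22.3 = 41.1211 ≈ 41.12 kip.
ΣF_y = 0: L_y + 41.1211 − 10 − 25 = 0 → L_y = -6.121 kip.
ΣF_x = 0: no horizontal applied forces, so L_x = 0.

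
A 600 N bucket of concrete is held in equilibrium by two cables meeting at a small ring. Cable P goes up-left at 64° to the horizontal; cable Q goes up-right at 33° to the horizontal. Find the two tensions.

T_P = 507.0 N, T_Q = 265.0 N

ΣF_x = 0: −T_P·cos64° + T_Q·cos33° = 0 → T_Q = 0.522698·T_P.
ΣF_y = 0: T_P·sin64° + T_Q·sin33° = 600.
Substitute: T_P·(0.898794 + 0.522698·0.544639) = 600 → T_P = 506.981 ≈ 507.0 N.
Then T_Q = 0.522698 × 506.981 = 265.0 N.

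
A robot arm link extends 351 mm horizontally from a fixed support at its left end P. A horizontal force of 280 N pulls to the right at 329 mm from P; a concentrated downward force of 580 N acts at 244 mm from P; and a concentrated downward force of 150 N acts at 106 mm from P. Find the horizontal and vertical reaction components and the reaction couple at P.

P_x = -280.0 N, P_y = 730.0 N, M_P = 157400 N·mm

ΣF_x = 0: P_x + 280 = 0 → P_x = -280.0 N.
ΣF_y = 0: P_y − 580 − 150 = 0 → P_y = 730.0 N.
ΣM about P: M_P − 580·244 − 150·106 = 0 → M_P = 157400 N·mm.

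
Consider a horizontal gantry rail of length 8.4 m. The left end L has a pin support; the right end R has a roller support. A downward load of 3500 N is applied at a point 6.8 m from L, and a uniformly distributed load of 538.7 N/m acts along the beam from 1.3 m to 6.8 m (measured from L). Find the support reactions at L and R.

Resultant of the distributed load: 538.7 × 5.5 = 2962.85 N at 4.05 m from L.
Moments about L: R_y·8.4 − 3500·6.8 − (538.7·5.5)·4.05 = 0 → R_y = 35799.5425/8.4 = 4261.85 ≈ 4262 N.
ΣF_y = 0: L_y + 4261.85 − 3500 − 538.7·5.5 = 0 → L_y = 2201 N.
ΣF_x = 0: no horizontal applied forces, so L_x = 0.

L_x = 0, L_y = 2201 N, R_y = 4262 N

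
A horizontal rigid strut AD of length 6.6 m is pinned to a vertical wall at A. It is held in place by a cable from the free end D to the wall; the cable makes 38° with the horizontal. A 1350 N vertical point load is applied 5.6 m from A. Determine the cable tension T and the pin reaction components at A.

ΣM about A: T·sin38°·6.6 − 1350·5.6 = 0 → T = 7560/(6.6·0.615661) = 1860.53 ≈ 1861 N.
ΣF_x = 0: A_x − T·cos38° = 0 → A_x = 1860.53 × 0.788011 = 1466 N.
ΣF_y = 0: A_y + T·sin38° − 1350 = 0 → A_y = 1350 − 1860.53 × 0.615661 = 204.5 N.

T = 1861 N, A_x = 1466 N, A_y = 204.5 N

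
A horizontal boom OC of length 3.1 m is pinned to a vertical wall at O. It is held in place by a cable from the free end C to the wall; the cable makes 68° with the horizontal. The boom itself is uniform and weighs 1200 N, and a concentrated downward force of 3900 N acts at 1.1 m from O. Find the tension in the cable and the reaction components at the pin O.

ΣM about O: T·sin68°·3.1 − 1200·1.55 − 3900·1.1 = 0 → T = 6150/(3.1·0.927184) = 2139.67 ≈ 2140 N.
ΣF_x = 0: O_x − T·cos68° = 0 → O_x = 2139.67 × 0.374607 = 801.5 N.
ΣF_y = 0: O_y + T·sin68° − 1200 − 3900 = 0 → O_y = 5100 − 2139.67 × 0.927184 = 3116 N.

T = 2140 N, O_x = 801.5 N, O_y = 3116 N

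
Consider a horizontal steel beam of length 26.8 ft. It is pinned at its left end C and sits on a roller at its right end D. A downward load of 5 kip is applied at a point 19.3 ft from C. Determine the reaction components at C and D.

Taking moments about C: D_y·26.8 − 5·19.3 = 0 → D_y = 96.5/26.8 = 3.60075 ≈ 3.601 kip.
ΣF_y = 0: C_y + 3.60075 − 5 = 0 → C_y = 1.399 kip.
ΣF_x = 0: no horizontal applied forces, so C_x = 0.

C_x = 0, C_y = 1.399 kip, D_y = 3.601 kip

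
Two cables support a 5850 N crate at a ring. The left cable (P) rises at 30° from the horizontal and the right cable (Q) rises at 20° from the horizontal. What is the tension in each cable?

ΣF_x = 0: −T_P·cos30° + T_Q·cos20° = 0 → T_Q = 0.921605·T_P.
ΣF_y = 0: T_P·sin30° + T_Q·sin20° = 5850.
Substitute: T_P·(0.5 + 0.921605·0.34202) = 5850 → T_P = 7176.09 ≈ 7176 N.
Then T_Q = 0.921605 × 7176.09 = 6614 N.

T_P = 7176 N, T_Q = 6614 N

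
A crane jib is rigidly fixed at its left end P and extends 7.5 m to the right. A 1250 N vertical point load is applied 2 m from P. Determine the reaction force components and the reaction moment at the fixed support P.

P_x = 0, P_y = 1250 N, M_P = 2500 N·m

ΣF_x = 0: P_x = 0.
ΣF_y = 0: P_y − 1250 = 0 → P_y = 1250 N.
ΣM about P: M_P − 1250·2 = 0 → M_P = 2500 N·m.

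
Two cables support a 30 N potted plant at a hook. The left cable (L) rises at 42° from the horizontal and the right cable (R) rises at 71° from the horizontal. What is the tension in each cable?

ΣF_x = 0: −T_L·cos42° + T_R·cos71° = 0 → T_R = 2.28261·T_L.
ΣF_y = 0: T_L·sin42° + T_R·sin71° = 30.
Substitute: T_L·(0.669131 + 2.28261·0.945519) = 30 → T_L = 10.6105 ≈ 10.61 N.
Then T_R = 2.28261 × 10.6105 = 24.22 N.

T_L = 10.61 N, T_R = 24.22 N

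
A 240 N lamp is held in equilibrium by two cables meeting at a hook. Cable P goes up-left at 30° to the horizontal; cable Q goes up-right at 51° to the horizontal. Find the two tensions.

T_P = 152.9 N, T_Q = 210.4 N

ΣF_x = 0: −T_P·cos30° + T_Q·cos51° = 0 → T_Q = 1.37613·T_P.
ΣF_y = 0: T_P·sin30° + T_Q·sin51° = 240.
Substitute: T_P·(0.5 + 1.37613·0.777146) = 240 → T_P = 152.919 ≈ 152.9 N.
Then T_Q = 1.37613 × 152.919 = 210.4 N.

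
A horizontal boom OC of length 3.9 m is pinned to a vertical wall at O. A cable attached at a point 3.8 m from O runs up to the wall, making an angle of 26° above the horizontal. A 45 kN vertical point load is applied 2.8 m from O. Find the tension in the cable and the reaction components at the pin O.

ΣM about O: T·sin26°·3.8 − 45·2.8 = 0 → T = 126/(3.8·0.438371) = 75.6389 ≈ 75.64 kN.
ΣF_x = 0: O_x − T·cos26° = 0 → O_x = 75.6389 × 0.898794 = 67.98 kN.
ΣF_y = 0: O_y + T·sin26° − 45 = 0 → O_y = 45 − 75.6389 × 0.438371 = 11.84 kN.

T = 75.64 kN, O_x = 67.98 kN, O_y = 11.84 kN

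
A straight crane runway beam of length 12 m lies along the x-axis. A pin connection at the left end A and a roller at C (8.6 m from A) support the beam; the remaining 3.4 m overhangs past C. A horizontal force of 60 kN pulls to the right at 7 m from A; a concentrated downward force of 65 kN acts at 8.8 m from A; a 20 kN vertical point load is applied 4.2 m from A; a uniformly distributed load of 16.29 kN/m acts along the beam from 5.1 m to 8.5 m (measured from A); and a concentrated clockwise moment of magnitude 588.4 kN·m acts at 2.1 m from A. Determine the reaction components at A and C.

Resultant of the distributed load: 16.29 × 3.4 = 55.386 kN at 6.8 m from A.
Moments about A: C_y·8.6 − 65·8.8 − 20·4.2 − (16.29·3.4)·6.8 − 588.4 = 0 → C_y = 1621.0248/8.6 = 188.491 ≈ 188.5 kN.
ΣF_y = 0: A_y + 188.491 − 65 − 20 − 16.29·3.4 = 0 → A_y = -48.11 kN.
ΣF_x = 0: A_x + 60 = 0 → A_x = -60.00 kN.

A_x = -60.00 kN, A_y = -48.11 kN, C_y = 188.5 kN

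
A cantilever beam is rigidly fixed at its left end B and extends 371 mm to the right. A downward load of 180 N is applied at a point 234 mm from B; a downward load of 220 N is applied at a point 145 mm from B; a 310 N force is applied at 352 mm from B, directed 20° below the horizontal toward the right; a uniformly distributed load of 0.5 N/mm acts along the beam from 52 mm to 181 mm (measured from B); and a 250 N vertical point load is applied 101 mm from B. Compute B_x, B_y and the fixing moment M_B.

B_x = -291.3 N, B_y = 820.5 N, M_B = 144100 N·mm

Resultant of the distributed load: 0.5 × 129 = 64.5 N at 116.5 mm from B.
ΣF_x = 0: B_x + 310·cos20° = 0 → B_x = -291.3 N.
ΣF_y = 0: B_y − 180 − 220 − 310·sin20° − 0.5·129 − 250 = 0 → B_y = 820.5 N.
ΣM about B: M_B − 180·234 − 220·145 − 310·sin20°·352 − (0.5·129)·116.5 − 250·101 = 0 → M_B = 144100 N·mm.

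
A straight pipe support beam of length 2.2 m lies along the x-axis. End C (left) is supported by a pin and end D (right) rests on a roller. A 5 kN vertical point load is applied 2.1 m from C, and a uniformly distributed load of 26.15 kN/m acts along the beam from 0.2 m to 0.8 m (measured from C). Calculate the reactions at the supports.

C_x = 0, C_y = 12.35 kN, D_y = 8.339 kN

Resultant of the distributed load: 26.15 × 0.6 = 15.69 kN at 0.5 m from C.
ΣM about C: D_y·2.2 − 5·2.1 − (26.15·0.6)·0.5 = 0 → D_y = 18.345/2.2 = 8.33864 ≈ 8.339 kN.
ΣF_y = 0: C_y + 8.33864 − 5 − 26.15·0.6 = 0 → C_y = 12.35 kN.
ΣF_x = 0: no horizontal applied forces, so C_x = 0.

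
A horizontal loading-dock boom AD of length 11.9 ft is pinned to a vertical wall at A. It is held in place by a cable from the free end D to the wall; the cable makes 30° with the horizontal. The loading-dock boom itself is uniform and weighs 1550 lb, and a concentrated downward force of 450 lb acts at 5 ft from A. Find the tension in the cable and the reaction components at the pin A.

ΣM about A: T·sin30°·11.9 − 1550·5.95 − 450·5 = 0 → T = 11472.5/(11.9·0.5) = 1928.15 ≈ 1928 lb.
ΣF_x = 0: A_x − T·cos30° = 0 → A_x = 1928.15 × 0.866025 = 1670 lb.
ΣF_y = 0: A_y + T·sin30° − 1550 − 450 = 0 → A_y = 2000 − 1928.15 × 0.5 = 1036 lb.

T = 1928 lb, A_x = 1670 lb, A_y = 1036 lb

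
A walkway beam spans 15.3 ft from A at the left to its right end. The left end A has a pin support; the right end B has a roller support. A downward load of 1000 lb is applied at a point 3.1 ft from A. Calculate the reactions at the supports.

A_x = 0, A_y = 797.4 lb, B_y = 202.6 lb

Taking moments about A: B_y·15.3 − 1000·3.1 = 0 → B_y = 3100/15.3 = 202.614 ≈ 202.6 lb.
ΣF_y = 0: A_y + 202.614 − 1000 = 0 → A_y = 797.4 lb.
ΣF_x = 0: no horizontal applied forces, so A_x = 0.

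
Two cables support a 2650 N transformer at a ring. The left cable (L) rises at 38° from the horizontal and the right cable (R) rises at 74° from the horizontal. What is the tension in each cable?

ΣF_x = 0: −T_L·cos38° + T_R·cos74° = 0 → T_R = 2.85887·T_L.
ΣF_y = 0: T_L·sin38° + T_R·sin74° = 2650.
Substitute: T_L·(0.615661 + 2.85887·0.961262) = 2650 → T_L = 787.803 ≈ 787.8 N.
Then T_R = 2.85887 × 787.803 = 2252 N.

T_L = 787.8 N, T_R = 2252 N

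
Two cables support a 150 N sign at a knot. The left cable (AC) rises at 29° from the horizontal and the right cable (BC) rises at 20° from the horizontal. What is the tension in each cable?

T_AC = 186.8 N, T_BC = 173.8 N

ΣF_x = 0: −T_AC·cos29° + T_BC·cos20° = 0 → T_BC = 0.930751·T_AC.
ΣF_y = 0: T_AC·sin29° + T_BC·sin20° = 150.
Substitute: T_AC·(0.48481 + 0.930751·0.34202) = 150 → T_AC = 186.766 ≈ 186.8 N.
Then T_BC = 0.930751 × 186.766 = 173.8 N.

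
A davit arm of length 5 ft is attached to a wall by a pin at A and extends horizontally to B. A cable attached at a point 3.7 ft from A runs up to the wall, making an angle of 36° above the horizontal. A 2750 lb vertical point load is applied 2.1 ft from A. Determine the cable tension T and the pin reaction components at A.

T = 2655 lb, A_x = 2148 lb, A_y = 1189 lb

ΣM about A: T·sin36°·3.7 − 2750·2.1 = 0 → T = 5775/(3.7·0.587785) = 2655.41 ≈ 2655 lb.
ΣF_x = 0: A_x − T·cos36° = 0 → A_x = 2655.41 × 0.809017 = 2148 lb.
ΣF_y = 0: A_y + T·sin36° − 2750 = 0 → A_y = 2750 − 2655.41 × 0.587785 = 1189 lb.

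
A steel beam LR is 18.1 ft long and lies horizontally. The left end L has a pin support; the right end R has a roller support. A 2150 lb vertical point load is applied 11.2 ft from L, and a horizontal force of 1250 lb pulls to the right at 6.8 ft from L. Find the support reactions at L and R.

Taking moments about L: R_y·18.1 − 2150·11.2 = 0 → R_y = 24080/18.1 = 1330.39 ≈ 1330 lb.
ΣF_y = 0: L_y + 1330.39 − 2150 = 0 → L_y = 819.6 lb.
ΣF_x = 0: L_x + 1250 = 0 → L_x = -1250 lb.

L_x = -1250 lb, L_y = 819.6 lb, R_y = 1330 lb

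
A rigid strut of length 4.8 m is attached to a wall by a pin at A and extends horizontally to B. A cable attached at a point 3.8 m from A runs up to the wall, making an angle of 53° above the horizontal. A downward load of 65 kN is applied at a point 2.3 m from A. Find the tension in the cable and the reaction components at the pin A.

T = 49.26 kN, A_x = 29.65 kN, A_y = 25.66 kN

ΣM about A: T·sin53°·3.8 − 65·2.3 = 0 → T = 149.5/(3.8·0.798636) = 49.2616 ≈ 49.26 kN.
ΣF_x = 0: A_x − T·cos53° = 0 → A_x = 49.2616 × 0.601815 = 29.65 kN.
ΣF_y = 0: A_y + T·sin53° − 65 = 0 → A_y = 65 − 49.2616 × 0.798636 = 25.66 kN.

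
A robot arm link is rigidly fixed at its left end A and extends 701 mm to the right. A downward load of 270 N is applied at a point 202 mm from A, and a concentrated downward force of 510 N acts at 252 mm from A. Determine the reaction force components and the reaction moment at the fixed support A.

ΣF_x = 0: A_x = 0.
ΣF_y = 0: A_y − 270 − 510 = 0 → A_y = 780.0 N.
ΣM about A: M_A − 270·202 − 510·252 = 0 → M_A = 183100 N·mm.

A_x = 0, A_y = 780.0 N, M_A = 183100 N·mm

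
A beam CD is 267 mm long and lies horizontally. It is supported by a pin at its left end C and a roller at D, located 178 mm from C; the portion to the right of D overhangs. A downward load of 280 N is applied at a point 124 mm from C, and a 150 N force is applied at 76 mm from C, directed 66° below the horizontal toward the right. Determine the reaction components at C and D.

C_x = -61.01 N, C_y = 163.5 N, D_y = 253.6 N

ΣM about C: D_y·178 − 280·124 − 150·sin66°·76 = 0 → D_y = 45134.4/178 = 253.564 ≈ 253.6 N.
ΣF_y = 0: C_y + 253.564 − 280 − 150·sin66° = 0 → C_y = 163.5 N.
ΣF_x = 0: C_x + 150·cos66° = 0 → C_x = -61.01 N.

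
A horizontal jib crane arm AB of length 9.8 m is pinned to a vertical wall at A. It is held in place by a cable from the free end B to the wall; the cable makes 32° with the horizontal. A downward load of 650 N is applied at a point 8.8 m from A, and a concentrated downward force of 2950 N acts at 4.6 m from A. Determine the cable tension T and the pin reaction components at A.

T = 3714 N, A_x = 3150 N, A_y = 1632 N

ΣM about A: T·sin32°·9.8 − 650·8.8 − 2950·4.6 = 0 → T = 19290/(9.8·0.529919) = 3714.47 ≈ 3714 N.
ΣF_x = 0: A_x − T·cos32° = 0 → A_x = 3714.47 × 0.848048 = 3150 N.
ΣF_y = 0: A_y + T·sin32° − 650 − 2950 = 0 → A_y = 3600 − 3714.47 × 0.529919 = 1632 N.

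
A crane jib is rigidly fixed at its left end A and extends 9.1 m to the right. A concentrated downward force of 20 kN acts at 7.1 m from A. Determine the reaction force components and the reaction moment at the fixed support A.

ΣF_x = 0: A_x = 0.
ΣF_y = 0: A_y − 20 = 0 → A_y = 20.00 kN.
ΣM about A: M_A − 20·7.1 = 0 → M_A = 142.0 kN·m.

A_x = 0, A_y = 20.00 kN, M_A = 142.0 kN·m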